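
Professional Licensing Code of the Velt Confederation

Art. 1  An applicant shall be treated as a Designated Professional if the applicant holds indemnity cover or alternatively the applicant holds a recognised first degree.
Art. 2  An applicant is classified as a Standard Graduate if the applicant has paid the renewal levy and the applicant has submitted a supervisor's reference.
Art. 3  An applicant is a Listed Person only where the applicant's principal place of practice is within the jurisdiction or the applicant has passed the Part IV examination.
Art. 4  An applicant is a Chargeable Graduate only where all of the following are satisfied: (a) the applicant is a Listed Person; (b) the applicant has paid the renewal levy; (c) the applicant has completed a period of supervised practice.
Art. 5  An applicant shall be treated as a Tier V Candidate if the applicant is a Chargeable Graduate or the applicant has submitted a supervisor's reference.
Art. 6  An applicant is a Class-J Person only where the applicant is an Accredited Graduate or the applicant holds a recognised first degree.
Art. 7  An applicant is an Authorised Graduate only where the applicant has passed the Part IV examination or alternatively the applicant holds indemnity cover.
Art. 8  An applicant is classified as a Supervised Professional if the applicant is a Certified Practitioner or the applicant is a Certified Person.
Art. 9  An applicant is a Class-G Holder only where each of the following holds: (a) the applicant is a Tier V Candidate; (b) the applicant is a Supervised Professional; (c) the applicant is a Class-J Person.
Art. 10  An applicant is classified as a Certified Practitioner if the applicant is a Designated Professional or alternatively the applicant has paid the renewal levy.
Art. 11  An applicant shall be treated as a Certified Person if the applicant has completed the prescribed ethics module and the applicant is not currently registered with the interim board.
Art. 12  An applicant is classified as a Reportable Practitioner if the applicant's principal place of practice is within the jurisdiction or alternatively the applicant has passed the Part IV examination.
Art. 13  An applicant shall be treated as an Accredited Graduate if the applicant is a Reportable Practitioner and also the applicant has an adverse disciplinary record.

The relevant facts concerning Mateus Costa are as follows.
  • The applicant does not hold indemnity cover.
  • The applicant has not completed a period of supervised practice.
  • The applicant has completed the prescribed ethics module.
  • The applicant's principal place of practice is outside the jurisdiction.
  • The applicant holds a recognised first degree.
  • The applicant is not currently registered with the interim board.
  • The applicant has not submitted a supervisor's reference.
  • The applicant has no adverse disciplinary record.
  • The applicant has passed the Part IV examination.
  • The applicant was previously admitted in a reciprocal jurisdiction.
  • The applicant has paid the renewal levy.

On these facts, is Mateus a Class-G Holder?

article 3 — Listed Person: [the applicant's principal place of practice is within the jurisdiction? no] OR [the applicant has passed the Part IV examination? yes] → satisfied.
article 4 — Chargeable Graduate: [Listed Person (article 3)? yes] AND [the applicant has paid the renewal levy? yes] AND [the applicant has completed a period of supervised practice? no] → not satisfied.
article 5 — Tier V Candidate: [Chargeable Graduate (article 4)? no] OR [the applicant has submitted a supervisor's reference? no] → not satisfied.
article 1 — Designated Professional: [the applicant holds indemnity cover? no] OR [the applicant holds a recognised first degree? yes] → satisfied.
article 10 — Certified Practitioner: [Designated Professional (article 1)? yes] OR [the applicant has paid the renewal levy? yes] → satisfied.
article 11 — Certified Person: [the applicant has completed the prescribed ethics module? yes] AND [the applicant is not currently registered with the interim board? yes] → satisfied.
article 8 — Supervised Professional: [Certified Practitioner (article 10)? yes] OR [Certified Person (article 11)? yes] → satisfied.
article 12 — Reportable Practitioner: [the applicant's principal place of practice is within the jurisdiction? no] OR [the applicant has passed the Part IV examination? yes] → satisfied.
article 13 — Accredited Graduate: [Reportable Practitioner (article 12)? yes] AND [the applicant has an adverse disciplinary record? no] → not satisfied.
article 6 — Class-J Person: [Accredited Graduate (article 13)? no] OR [the applicant holds a recognised first degree? yes] → satisfied.
article 9 — Class-G Holder: [Tier V Candidate (article 5)? no] AND [Supervised Professional (article 8)? yes] AND [Class-J Person (article 6)? yes] → not satisfied.

No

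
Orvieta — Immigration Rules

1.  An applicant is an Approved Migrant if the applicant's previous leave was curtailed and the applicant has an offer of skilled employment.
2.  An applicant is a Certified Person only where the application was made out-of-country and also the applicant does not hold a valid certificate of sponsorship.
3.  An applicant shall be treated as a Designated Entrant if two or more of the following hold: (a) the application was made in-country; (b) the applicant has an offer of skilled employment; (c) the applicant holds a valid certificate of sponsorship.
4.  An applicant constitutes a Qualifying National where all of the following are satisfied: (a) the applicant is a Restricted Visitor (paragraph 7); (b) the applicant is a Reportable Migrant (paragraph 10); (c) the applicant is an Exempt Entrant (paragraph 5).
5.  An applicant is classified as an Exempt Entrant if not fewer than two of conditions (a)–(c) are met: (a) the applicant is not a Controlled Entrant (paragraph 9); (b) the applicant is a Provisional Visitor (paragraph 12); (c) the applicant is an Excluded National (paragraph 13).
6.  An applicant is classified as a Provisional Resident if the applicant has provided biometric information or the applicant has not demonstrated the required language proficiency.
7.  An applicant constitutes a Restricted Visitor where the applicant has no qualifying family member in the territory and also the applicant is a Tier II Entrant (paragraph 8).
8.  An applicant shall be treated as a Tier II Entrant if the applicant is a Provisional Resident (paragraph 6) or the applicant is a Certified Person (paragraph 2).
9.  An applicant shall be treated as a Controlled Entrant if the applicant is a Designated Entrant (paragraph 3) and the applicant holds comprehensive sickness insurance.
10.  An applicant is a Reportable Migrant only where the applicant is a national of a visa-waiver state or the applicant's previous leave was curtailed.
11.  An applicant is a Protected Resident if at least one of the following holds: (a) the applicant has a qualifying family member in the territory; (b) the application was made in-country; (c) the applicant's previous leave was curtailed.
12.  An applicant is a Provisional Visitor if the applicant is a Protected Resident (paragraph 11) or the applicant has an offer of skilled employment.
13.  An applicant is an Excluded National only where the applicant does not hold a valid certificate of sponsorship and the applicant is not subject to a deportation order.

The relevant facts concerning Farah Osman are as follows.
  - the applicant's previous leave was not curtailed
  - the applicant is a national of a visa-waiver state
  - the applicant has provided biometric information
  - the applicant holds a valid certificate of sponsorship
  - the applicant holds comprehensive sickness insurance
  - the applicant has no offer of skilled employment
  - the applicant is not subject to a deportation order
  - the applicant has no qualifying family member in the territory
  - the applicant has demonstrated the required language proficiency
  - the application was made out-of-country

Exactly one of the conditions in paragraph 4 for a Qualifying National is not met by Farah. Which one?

paragraph 6 — Provisional Resident: [the applicant has provided biometric information? yes] OR [the applicant has not demonstrated the required language proficiency? no] → satisfied.
paragraph 2 — Certified Person: [the application was made out-of-country? yes] AND [the applicant does not hold a valid certificate of sponsorship? no] → not satisfied.
paragraph 8 — Tier II Entrant: [Provisional Resident (paragraph 6)? yes] OR [Certified Person (paragraph 2)? no] → satisfied.
paragraph 7 — Restricted Visitor: [the applicant has no qualifying family member in the territory? yes] AND [Tier II Entrant (paragraph 8)? yes] → satisfied.
paragraph 10 — Reportable Migrant: [the applicant is a national of a visa-waiver state? yes] OR [the applicant's previous leave was curtailed? no] → satisfied.
paragraph 3 — Designated Entrant: the application was made in-country? no; the applicant has an offer of skilled employment? no; the applicant holds a valid certificate of sponsorship? yes — 1 of 3 hold (need ≥2) → not satisfied.
paragraph 9 — Controlled Entrant: [Designated Entrant (paragraph 3)? no] AND [the applicant holds comprehensive sickness insurance? yes] → not satisfied.
paragraph 11 — Protected Resident: [the applicant has a qualifying family member in the territory? no] OR [the application was made in-country? no] OR [the applicant's previous leave was curtailed? no] → not satisfied.
paragraph 12 — Provisional Visitor: [Protected Resident (paragraph 11)? no] OR [the applicant has an offer of skilled employment? no] → not satisfied.
paragraph 13 — Excluded National: [the applicant does not hold a valid certificate of sponsorship? no] AND [the applicant is not subject to a deportation order? yes] → not satisfied.
paragraph 5 — Exempt Entrant: not a Controlled Entrant (paragraph 9)? yes; Provisional Visitor (paragraph 12)? no; Excluded National (paragraph 13)? no — 1 of 3 hold (need ≥2) → not satisfied.
paragraph 4 — Qualifying National: [Restricted Visitor (paragraph 7)? yes] AND [Reportable Migrant (paragraph 10)? yes] AND [Exempt Entrant (paragraph 5)? no] → not satisfied.

Exempt Entrant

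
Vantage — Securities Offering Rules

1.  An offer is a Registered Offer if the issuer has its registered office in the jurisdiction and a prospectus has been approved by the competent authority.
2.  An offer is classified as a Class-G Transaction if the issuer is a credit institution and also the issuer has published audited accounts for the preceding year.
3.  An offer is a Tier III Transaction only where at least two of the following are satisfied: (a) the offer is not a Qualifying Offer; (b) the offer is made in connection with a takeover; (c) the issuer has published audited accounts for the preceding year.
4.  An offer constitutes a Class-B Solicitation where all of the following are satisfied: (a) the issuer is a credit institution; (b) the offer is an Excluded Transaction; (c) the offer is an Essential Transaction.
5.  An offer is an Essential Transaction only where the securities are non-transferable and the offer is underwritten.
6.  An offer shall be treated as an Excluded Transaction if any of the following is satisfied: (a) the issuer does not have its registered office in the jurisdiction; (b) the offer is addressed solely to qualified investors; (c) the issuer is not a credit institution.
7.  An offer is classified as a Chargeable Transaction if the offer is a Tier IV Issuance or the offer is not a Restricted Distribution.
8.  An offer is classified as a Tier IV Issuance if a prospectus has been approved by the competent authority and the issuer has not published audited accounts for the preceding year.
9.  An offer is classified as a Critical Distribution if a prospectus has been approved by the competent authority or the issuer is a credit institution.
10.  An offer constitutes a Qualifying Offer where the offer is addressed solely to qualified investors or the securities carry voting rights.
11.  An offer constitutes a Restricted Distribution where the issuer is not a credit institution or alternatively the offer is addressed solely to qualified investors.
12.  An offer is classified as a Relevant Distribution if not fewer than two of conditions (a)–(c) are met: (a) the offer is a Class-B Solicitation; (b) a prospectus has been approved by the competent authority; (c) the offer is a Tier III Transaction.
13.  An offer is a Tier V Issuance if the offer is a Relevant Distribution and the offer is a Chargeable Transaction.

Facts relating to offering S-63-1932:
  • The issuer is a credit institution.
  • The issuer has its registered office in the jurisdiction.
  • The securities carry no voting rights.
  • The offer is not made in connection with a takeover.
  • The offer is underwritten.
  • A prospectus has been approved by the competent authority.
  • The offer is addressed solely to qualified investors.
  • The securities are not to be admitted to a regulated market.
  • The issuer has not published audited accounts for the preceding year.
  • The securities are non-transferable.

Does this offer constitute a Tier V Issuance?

paragraph 6 — Excluded Transaction: [the issuer does not have its registered office in the jurisdiction? no] OR [the offer is addressed solely to qualified investors? yes] OR [the issuer is not a credit institution? no] → satisfied.
paragraph 5 — Essential Transaction: [the securities are non-transferable? yes] AND [the offer is underwritten? yes] → satisfied.
paragraph 4 — Class-B Solicitation: [the issuer is a credit institution? yes] AND [Excluded Transaction (paragraph 6)? yes] AND [Essential Transaction (paragraph 5)? yes] → satisfied.
paragraph 10 — Qualifying Offer: [the offer is addressed solely to qualified investors? yes] OR [the securities carry voting rights? no] → satisfied.
paragraph 3 — Tier III Transaction: not a Qualifying Offer (paragraph 10)? no; the offer is made in connection with a takeover? no; the issuer has published audited accounts for the preceding year? no — 0 of 3 hold (need ≥2) → not satisfied.
paragraph 12 — Relevant Distribution: Class-B Solicitation (paragraph 4)? yes; a prospectus has been approved by the competent authority? yes; Tier III Transaction (paragraph 3)? no — 2 of 3 hold (need ≥2) → satisfied.
paragraph 8 — Tier IV Issuance: [a prospectus has been approved by the competent authority? yes] AND [the issuer has not published audited accounts for the preceding year? yes] → satisfied.
paragraph 11 — Restricted Distribution: [the issuer is not a credit institution? no] OR [the offer is addressed solely to qualified investors? yes] → satisfied.
paragraph 7 — Chargeable Transaction: [Tier IV Issuance (paragraph 8)? yes] OR [not a Restricted Distribution (paragraph 11)? no] → satisfied.
paragraph 13 — Tier V Issuance: [Relevant Distribution (paragraph 12)? yes] AND [Chargeable Transaction (paragraph 7)? yes] → satisfied.

Yes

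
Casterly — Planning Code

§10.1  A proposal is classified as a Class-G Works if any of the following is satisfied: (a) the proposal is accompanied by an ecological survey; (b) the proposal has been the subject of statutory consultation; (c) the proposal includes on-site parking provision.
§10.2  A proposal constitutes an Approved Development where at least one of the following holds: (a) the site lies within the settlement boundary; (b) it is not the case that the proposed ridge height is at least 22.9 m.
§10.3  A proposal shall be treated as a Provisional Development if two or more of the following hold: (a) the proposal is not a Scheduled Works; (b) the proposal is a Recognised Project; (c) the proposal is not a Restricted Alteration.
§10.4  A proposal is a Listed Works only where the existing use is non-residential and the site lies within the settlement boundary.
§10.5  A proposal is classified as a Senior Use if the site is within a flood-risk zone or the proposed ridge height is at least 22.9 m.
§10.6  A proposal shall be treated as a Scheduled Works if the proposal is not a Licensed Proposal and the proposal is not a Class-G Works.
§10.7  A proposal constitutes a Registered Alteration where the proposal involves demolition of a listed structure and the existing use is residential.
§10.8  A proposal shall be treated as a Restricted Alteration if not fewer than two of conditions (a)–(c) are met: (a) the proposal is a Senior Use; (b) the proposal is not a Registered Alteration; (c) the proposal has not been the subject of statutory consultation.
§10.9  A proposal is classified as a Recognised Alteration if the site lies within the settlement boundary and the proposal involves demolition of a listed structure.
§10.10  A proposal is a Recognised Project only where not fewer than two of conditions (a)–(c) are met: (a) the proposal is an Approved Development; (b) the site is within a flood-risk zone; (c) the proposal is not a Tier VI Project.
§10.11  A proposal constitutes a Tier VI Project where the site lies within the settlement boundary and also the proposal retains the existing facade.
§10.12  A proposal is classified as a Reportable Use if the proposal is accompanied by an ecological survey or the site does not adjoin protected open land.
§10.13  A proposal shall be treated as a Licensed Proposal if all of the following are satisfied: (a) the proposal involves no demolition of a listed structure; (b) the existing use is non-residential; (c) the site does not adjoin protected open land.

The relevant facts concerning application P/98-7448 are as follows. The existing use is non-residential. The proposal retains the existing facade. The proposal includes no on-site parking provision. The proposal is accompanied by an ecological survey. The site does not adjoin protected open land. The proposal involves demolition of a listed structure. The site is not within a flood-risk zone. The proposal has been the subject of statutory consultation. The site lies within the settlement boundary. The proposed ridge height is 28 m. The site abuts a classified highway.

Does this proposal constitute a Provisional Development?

Under §10.13: the proposal involves no demolition of a listed structure? no; and the existing use is non-residential? yes; and the site does not adjoin protected open land? yes. So the proposal is not a Licensed Proposal.
Under §10.1: the proposal is accompanied by an ecological survey? yes; or the proposal has been the subject of statutory consultation? yes; or the proposal includes on-site parking provision? no. So the proposal is a Class-G Works.
Under §10.6: not a Licensed Proposal (§10.13)? yes; and not a Class-G Works (§10.1)? no. So the proposal is not a Scheduled Works.
Under §10.2: the site lies within the settlement boundary? yes; or proposed ridge height: 28 m ≥ 22.9 m? yes, so negated condition no. So the proposal is an Approved Development.
Under §10.11: the site lies within the settlement boundary? yes; and the proposal retains the existing facade? yes. So the proposal is a Tier VI Project.
Under §10.10: Approved Development (§10.2)? yes; the site is within a flood-risk zone? no; not a Tier VI Project (§10.11)? no — 1 of 3 hold (need ≥2) → not satisfied.
Under §10.5: the site is within a flood-risk zone? no; or proposed ridge height: 28 m ≥ 22.9 m? yes. So the proposal is a Senior Use.
Under §10.7: the proposal involves demolition of a listed structure? yes; and the existing use is residential? no. So the proposal is not a Registered Alteration.
Under §10.8: Senior Use (§10.5)? yes; not a Registered Alteration (§10.7)? yes; the proposal has not been the subject of statutory consultation? no — 2 of 3 hold (need ≥2) → satisfied.
Under §10.3: not a Scheduled Works (§10.6)? yes; Recognised Project (§10.10)? no; not a Restricted Alteration (§10.8)? no — 1 of 3 hold (need ≥2) → not satisfied.

No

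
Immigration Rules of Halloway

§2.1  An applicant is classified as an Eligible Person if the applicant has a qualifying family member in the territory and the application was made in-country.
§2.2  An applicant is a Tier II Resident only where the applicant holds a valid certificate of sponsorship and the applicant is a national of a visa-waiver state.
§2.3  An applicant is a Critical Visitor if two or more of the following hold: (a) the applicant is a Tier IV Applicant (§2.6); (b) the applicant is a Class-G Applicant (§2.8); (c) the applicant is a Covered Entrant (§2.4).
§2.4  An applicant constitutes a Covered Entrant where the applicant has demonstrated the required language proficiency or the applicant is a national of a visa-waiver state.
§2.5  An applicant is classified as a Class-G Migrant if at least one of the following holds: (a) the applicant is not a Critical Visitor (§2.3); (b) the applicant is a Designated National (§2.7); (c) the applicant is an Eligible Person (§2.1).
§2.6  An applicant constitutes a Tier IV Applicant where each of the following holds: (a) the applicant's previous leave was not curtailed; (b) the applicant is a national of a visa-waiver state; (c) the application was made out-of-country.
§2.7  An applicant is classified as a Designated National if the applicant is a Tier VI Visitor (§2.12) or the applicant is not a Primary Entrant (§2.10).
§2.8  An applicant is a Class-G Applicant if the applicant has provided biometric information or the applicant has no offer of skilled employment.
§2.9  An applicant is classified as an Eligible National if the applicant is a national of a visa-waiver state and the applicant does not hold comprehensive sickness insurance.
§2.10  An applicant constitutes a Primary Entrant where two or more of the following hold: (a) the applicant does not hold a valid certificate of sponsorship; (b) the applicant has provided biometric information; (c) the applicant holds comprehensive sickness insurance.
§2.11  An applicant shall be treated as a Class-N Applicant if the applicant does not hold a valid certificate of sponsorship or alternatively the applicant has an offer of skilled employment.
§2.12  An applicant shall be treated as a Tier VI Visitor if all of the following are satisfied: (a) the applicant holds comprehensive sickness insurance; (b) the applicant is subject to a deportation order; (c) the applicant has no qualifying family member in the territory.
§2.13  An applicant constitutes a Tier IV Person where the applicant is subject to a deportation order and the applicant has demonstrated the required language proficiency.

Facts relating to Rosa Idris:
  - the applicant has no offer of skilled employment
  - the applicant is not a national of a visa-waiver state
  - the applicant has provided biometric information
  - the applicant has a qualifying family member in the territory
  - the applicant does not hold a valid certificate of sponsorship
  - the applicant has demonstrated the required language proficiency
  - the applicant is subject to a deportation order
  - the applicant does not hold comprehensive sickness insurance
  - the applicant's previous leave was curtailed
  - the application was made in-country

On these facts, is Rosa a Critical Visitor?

§2.6 — Tier IV Applicant: [the applicant's previous leave was not curtailed? no] AND [the applicant is a national of a visa-waiver state? no] AND [the application was made out-of-country? no] → not satisfied.
§2.8 — Class-G Applicant: [the applicant has provided biometric information? yes] OR [the applicant has no offer of skilled employment? yes] → satisfied.
§2.4 — Covered Entrant: [the applicant has demonstrated the required language proficiency? yes] OR [the applicant is a national of a visa-waiver state? no] → satisfied.
§2.3 — Critical Visitor: Tier IV Applicant (§2.6)? no; Class-G Applicant (§2.8)? yes; Covered Entrant (§2.4)? yes — 2 of 3 hold (need ≥2) → satisfied.

Yes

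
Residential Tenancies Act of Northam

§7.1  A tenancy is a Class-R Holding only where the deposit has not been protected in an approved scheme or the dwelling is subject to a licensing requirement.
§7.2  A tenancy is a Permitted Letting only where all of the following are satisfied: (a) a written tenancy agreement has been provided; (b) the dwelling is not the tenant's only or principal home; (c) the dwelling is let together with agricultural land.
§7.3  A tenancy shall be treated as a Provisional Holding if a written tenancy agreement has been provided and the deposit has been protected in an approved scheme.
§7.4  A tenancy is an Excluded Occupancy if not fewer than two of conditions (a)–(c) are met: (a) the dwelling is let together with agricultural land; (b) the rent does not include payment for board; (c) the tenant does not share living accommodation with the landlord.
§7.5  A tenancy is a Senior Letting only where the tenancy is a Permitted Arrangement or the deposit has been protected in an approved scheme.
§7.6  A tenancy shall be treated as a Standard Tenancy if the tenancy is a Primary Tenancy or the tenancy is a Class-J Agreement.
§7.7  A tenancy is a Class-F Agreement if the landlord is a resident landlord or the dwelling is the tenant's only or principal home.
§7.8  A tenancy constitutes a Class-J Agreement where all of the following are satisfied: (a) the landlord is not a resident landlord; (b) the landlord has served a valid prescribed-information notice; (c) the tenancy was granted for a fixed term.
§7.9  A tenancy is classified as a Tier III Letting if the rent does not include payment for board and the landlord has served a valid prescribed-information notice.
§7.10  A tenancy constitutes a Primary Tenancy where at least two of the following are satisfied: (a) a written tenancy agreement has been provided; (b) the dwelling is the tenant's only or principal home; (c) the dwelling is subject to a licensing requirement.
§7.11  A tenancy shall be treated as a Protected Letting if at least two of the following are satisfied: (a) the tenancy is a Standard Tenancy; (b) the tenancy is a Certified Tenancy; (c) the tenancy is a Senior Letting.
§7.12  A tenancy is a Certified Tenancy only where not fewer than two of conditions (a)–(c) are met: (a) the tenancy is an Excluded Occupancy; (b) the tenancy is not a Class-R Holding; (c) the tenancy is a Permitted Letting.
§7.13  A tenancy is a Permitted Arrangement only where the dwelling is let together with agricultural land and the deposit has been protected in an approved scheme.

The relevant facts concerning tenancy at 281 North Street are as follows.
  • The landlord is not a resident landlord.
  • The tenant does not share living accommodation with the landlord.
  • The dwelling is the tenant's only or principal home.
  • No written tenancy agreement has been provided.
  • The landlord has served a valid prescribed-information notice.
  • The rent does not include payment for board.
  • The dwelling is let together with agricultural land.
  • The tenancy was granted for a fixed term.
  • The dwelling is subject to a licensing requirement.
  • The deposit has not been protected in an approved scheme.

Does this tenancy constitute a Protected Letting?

§7.10 — Primary Tenancy: a written tenancy agreement has been provided? no; the dwelling is the tenant's only or principal home? yes; the dwelling is subject to a licensing requirement? yes — 2 of 3 hold (need ≥2) → satisfied.
§7.8 — Class-J Agreement: [the landlord is not a resident landlord? yes] AND [the landlord has served a valid prescribed-information notice? yes] AND [the tenancy was granted for a fixed term? yes] → satisfied.
§7.6 — Standard Tenancy: [Primary Tenancy (§7.10)? yes] OR [Class-J Agreement (§7.8)? yes] → satisfied.
§7.4 — Excluded Occupancy: the dwelling is let together with agricultural land? yes; the rent does not include payment for board? yes; the tenant does not share living accommodation with the landlord? yes — 3 of 3 hold (need ≥2) → satisfied.
§7.1 — Class-R Holding: [the deposit has not been protected in an approved scheme? yes] OR [the dwelling is subject to a licensing requirement? yes] → satisfied.
§7.2 — Permitted Letting: [a written tenancy agreement has been provided? no] AND [the dwelling is not the tenant's only or principal home? no] AND [the dwelling is let together with agricultural land? yes] → not satisfied.
§7.12 — Certified Tenancy: Excluded Occupancy (§7.4)? yes; not a Class-R Holding (§7.1)? no; Permitted Letting (§7.2)? no — 1 of 3 hold (need ≥2) → not satisfied.
§7.13 — Permitted Arrangement: [the dwelling is let together with agricultural land? yes] AND [the deposit has been protected in an approved scheme? no] → not satisfied.
§7.5 — Senior Letting: [Permitted Arrangement (§7.13)? no] OR [the deposit has been protected in an approved scheme? no] → not satisfied.
§7.11 — Protected Letting: Standard Tenancy (§7.6)? yes; Certified Tenancy (§7.12)? no; Senior Letting (§7.5)? no — 1 of 3 hold (need ≥2) → not satisfied.

No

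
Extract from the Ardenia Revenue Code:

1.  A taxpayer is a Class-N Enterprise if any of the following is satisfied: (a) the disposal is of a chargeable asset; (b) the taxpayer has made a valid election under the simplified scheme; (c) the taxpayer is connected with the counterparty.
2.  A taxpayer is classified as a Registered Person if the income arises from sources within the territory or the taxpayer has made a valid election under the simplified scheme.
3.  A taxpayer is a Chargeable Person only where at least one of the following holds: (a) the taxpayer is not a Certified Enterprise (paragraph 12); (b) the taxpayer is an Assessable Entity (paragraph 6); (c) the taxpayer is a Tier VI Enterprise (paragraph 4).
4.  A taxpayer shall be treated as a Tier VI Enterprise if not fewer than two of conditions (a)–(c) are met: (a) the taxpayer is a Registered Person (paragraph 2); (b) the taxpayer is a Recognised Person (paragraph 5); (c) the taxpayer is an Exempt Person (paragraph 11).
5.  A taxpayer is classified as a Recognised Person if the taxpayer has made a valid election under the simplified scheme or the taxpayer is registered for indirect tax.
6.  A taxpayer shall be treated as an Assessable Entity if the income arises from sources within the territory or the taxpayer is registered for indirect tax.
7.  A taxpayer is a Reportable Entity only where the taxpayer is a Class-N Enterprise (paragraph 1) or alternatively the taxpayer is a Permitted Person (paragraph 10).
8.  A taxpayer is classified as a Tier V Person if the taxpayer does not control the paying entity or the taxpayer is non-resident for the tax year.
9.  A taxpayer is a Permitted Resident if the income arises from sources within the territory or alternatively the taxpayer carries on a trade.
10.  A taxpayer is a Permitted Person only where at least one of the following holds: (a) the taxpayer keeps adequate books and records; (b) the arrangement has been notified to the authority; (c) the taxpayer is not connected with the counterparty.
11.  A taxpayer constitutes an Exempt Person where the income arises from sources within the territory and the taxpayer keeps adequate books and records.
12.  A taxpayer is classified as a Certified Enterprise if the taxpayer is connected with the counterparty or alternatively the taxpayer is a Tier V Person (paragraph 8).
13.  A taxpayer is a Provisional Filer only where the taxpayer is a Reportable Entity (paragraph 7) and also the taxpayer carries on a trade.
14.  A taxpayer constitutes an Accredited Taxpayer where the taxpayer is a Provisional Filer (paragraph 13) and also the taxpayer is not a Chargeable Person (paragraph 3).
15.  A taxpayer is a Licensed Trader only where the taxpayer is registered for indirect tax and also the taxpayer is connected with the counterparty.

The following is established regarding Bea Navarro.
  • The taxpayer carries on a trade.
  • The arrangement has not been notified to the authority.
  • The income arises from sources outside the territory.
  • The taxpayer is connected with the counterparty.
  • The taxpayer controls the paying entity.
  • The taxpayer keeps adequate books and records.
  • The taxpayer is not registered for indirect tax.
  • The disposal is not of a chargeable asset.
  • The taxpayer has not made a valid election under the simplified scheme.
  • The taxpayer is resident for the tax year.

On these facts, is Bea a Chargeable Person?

Under paragraph 8: the taxpayer does not control the paying entity? no; or the taxpayer is non-resident for the tax year? no. So the taxpayer is not a Tier V Person.
Under paragraph 12: the taxpayer is connected with the counterparty? yes; or Tier V Person (paragraph 8)? no. So the taxpayer is a Certified Enterprise.
Under paragraph 6: the income arises from sources within the territory? no; or the taxpayer is registered for indirect tax? no. So the taxpayer is not an Assessable Entity.
Under paragraph 2: the income arises from sources within the territory? no; or the taxpayer has made a valid election under the simplified scheme? no. So the taxpayer is not a Registered Person.
Under paragraph 5: the taxpayer has made a valid election under the simplified scheme? no; or the taxpayer is registered for indirect tax? no. So the taxpayer is not a Recognised Person.
Under paragraph 11: the income arises from sources within the territory? no; and the taxpayer keeps adequate books and records? yes. So the taxpayer is not an Exempt Person.
Under paragraph 4: Registered Person (paragraph 2)? no; Recognised Person (paragraph 5)? no; Exempt Person (paragraph 11)? no — 0 of 3 hold (need ≥2) → not satisfied.
Under paragraph 3: not a Certified Enterprise (paragraph 12)? no; or Assessable Entity (paragraph 6)? no; or Tier VI Enterprise (paragraph 4)? no. So the taxpayer is not a Chargeable Person.

No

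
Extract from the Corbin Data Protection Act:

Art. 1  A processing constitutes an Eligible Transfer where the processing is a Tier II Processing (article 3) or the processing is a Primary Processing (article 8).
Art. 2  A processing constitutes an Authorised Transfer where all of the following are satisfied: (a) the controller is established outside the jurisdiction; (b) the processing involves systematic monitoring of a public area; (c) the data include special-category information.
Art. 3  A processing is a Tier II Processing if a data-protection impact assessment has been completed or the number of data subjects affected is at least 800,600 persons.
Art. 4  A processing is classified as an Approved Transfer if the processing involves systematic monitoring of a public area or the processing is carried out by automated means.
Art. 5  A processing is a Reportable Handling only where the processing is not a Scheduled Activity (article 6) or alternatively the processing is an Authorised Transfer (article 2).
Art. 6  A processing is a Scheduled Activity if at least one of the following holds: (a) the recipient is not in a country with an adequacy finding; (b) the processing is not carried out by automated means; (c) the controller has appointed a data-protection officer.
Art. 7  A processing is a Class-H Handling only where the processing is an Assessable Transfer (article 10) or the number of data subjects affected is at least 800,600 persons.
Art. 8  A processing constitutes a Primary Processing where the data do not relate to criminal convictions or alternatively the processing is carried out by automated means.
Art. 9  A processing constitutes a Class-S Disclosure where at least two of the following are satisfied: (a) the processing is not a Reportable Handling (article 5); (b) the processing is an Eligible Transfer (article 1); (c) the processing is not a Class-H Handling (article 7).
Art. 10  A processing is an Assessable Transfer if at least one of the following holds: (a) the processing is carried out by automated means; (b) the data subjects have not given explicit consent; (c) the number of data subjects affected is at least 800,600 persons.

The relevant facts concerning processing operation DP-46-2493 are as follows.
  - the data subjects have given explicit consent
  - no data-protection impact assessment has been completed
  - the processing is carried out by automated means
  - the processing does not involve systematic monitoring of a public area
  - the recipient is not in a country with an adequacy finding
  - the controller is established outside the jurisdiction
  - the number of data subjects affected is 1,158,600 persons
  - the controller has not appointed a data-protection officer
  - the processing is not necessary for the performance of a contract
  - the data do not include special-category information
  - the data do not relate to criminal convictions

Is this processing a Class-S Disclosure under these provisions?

Yes

article 6 — Scheduled Activity: [the recipient is not in a country with an adequacy finding? yes] OR [the processing is not carried out by automated means? no] OR [the controller has appointed a data-protection officer? no] → satisfied.
article 2 — Authorised Transfer: [the controller is established outside the jurisdiction? yes] AND [the processing involves systematic monitoring of a public area? no] AND [the data include special-category information? no] → not satisfied.
article 5 — Reportable Handling: [not a Scheduled Activity (article 6)? no] OR [Authorised Transfer (article 2)? no] → not satisfied.
article 3 — Tier II Processing: [a data-protection impact assessment has been completed? no] OR [number of data subjects affected: 1,158,600 persons ≥ 800,600 persons? yes] → satisfied.
article 8 — Primary Processing: [the data do not relate to criminal convictions? yes] OR [the processing is carried out by automated means? yes] → satisfied.
article 1 — Eligible Transfer: [Tier II Processing (article 3)? yes] OR [Primary Processing (article 8)? yes] → satisfied.
article 10 — Assessable Transfer: [the processing is carried out by automated means? yes] OR [the data subjects have not given explicit consent? no] OR [number of data subjects affected: 1,158,600 persons ≥ 800,600 persons? yes] → satisfied.
article 7 — Class-H Handling: [Assessable Transfer (article 10)? yes] OR [number of data subjects affected: 1,158,600 persons ≥ 800,600 persons? yes] → satisfied.
article 9 — Class-S Disclosure: not a Reportable Handling (article 5)? yes; Eligible Transfer (article 1)? yes; not a Class-H Handling (article 7)? no — 2 of 3 hold (need ≥2) → satisfied.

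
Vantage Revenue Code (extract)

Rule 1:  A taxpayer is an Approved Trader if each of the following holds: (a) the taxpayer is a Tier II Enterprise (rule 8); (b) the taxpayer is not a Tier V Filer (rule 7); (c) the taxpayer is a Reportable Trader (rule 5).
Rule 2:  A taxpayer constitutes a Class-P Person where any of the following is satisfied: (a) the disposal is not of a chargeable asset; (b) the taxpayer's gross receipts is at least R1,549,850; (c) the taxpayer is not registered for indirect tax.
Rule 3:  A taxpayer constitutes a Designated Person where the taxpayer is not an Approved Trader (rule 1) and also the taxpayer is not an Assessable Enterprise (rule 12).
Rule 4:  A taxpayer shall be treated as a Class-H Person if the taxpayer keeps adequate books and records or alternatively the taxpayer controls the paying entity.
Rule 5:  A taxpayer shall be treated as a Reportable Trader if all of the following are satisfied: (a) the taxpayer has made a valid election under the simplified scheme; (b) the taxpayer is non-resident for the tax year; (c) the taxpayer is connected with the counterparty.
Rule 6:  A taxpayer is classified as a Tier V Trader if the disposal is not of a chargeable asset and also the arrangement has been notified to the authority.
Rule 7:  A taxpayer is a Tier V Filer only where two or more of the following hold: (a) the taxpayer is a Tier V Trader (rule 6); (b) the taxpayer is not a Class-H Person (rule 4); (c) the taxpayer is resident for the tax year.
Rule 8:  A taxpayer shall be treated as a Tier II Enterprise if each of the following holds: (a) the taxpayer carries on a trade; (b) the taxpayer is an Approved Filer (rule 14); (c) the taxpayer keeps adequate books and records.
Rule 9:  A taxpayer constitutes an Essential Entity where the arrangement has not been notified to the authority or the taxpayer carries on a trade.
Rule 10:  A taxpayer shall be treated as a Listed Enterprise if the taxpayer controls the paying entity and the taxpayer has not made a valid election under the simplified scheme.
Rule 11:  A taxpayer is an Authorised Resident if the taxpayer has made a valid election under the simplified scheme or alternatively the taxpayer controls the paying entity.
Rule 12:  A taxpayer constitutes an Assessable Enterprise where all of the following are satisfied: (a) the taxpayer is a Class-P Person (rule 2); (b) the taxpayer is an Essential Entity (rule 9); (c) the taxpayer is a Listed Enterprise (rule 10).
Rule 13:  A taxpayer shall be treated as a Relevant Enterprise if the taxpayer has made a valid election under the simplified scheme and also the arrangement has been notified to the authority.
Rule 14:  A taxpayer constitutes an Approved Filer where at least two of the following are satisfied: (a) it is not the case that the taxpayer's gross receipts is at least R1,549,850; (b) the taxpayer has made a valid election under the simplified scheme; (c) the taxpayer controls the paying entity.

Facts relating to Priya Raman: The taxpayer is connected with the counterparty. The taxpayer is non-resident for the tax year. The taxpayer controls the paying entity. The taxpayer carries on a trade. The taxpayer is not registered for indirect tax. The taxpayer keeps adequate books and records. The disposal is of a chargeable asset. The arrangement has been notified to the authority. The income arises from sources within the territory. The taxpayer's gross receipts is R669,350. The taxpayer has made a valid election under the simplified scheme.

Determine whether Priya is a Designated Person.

rule 14 — Approved Filer: taxpayer's gross receipts: R669,350 ≥ R1,549,850? no, so negated condition yes; the taxpayer has made a valid election under the simplified scheme? yes; the taxpayer controls the paying entity? yes — 3 of 3 hold (need ≥2) → satisfied.
rule 8 — Tier II Enterprise: [the taxpayer carries on a trade? yes] AND [Approved Filer (rule 14)? yes] AND [the taxpayer keeps adequate books and records? yes] → satisfied.
rule 6 — Tier V Trader: [the disposal is not of a chargeable asset? no] AND [the arrangement has been notified to the authority? yes] → not satisfied.
rule 4 — Class-H Person: [the taxpayer keeps adequate books and records? yes] OR [the taxpayer controls the paying entity? yes] → satisfied.
rule 7 — Tier V Filer: Tier V Trader (rule 6)? no; not a Class-H Person (rule 4)? no; the taxpayer is resident for the tax year? no — 0 of 3 hold (need ≥2) → not satisfied.
rule 5 — Reportable Trader: [the taxpayer has made a valid election under the simplified scheme? yes] AND [the taxpayer is non-resident for the tax year? yes] AND [the taxpayer is connected with the counterparty? yes] → satisfied.
rule 1 — Approved Trader: [Tier II Enterprise (rule 8)? yes] AND [not a Tier V Filer (rule 7)? yes] AND [Reportable Trader (rule 5)? yes] → satisfied.
rule 2 — Class-P Person: [the disposal is not of a chargeable asset? no] OR [taxpayer's gross receipts: R669,350 ≥ R1,549,850? no] OR [the taxpayer is not registered for indirect tax? yes] → satisfied.
rule 9 — Essential Entity: [the arrangement has not been notified to the authority? no] OR [the taxpayer carries on a trade? yes] → satisfied.
rule 10 — Listed Enterprise: [the taxpayer controls the paying entity? yes] AND [the taxpayer has not made a valid election under the simplified scheme? no] → not satisfied.
rule 12 — Assessable Enterprise: [Class-P Person (rule 2)? yes] AND [Essential Entity (rule 9)? yes] AND [Listed Enterprise (rule 10)? no] → not satisfied.
rule 3 — Designated Person: [not an Approved Trader (rule 1)? no] AND [not an Assessable Enterprise (rule 12)? yes] → not satisfied.

No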